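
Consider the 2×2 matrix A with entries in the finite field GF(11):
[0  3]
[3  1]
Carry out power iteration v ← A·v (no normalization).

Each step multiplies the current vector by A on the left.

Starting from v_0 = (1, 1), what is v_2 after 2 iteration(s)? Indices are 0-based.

v_2 = (1, 2)

v_0 = (1, 1).
v_1 = A·v_0 = (3, 4).
v_2 = A·v_1 = (1, 2).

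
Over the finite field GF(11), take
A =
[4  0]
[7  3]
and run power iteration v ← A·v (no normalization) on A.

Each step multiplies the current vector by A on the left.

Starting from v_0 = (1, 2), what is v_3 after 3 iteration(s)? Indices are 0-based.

v_0 = (1, 2).
v_1 = A·v_0 = (4, 2).
v_2 = A·v_1 = (5, 1).
v_3 = A·v_2 = (9, 5).

v_3 = (9, 5)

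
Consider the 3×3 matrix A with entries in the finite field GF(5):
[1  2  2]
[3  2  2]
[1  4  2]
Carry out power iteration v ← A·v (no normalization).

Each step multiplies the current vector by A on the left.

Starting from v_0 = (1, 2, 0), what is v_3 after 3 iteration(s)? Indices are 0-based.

v_3 = (3, 2, 2)

v_0 = (1, 2, 0).
v_1 = A·v_0 = (0, 2, 4).
v_2 = A·v_1 = (2, 2, 1).
v_3 = A·v_2 = (3, 2, 2).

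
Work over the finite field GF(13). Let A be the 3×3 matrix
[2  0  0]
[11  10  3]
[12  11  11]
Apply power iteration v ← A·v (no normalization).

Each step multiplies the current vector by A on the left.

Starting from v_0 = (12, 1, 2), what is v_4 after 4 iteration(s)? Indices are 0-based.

v_0 = (12, 1, 2).
v_1 = A·v_0 = (11, 5, 8).
v_2 = A·v_1 = (9, 0, 2).
v_3 = A·v_2 = (5, 1, 0).
v_4 = A·v_3 = (10, 0, 6).

v_4 = (10, 0, 6)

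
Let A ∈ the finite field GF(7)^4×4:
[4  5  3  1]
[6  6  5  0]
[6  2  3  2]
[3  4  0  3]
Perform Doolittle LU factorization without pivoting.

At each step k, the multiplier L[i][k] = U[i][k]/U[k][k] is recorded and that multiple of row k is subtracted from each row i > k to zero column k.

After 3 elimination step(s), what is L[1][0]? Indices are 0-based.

L[1][0] = 5

k=0: U[0][0]=4
  eliminate (1,0): mult=5, new row 1: (0, 2, 4, 2); set L[1][0]=5
  eliminate (2,0): mult=5, new row 2: (0, 5, 2, 4); set L[2][0]=5
  eliminate (3,0): mult=6, new row 3: (0, 2, 3, 4); set L[3][0]=6
k=1: U[1][1]=2
  eliminate (2,1): mult=6, new row 2: (0, 0, 6, 6); set L[2][1]=6
  eliminate (3,1): mult=1, new row 3: (0, 0, 6, 2); set L[3][1]=1
k=2: U[2][2]=6
  eliminate (3,2): mult=1, new row 3: (0, 0, 0, 3); set L[3][2]=1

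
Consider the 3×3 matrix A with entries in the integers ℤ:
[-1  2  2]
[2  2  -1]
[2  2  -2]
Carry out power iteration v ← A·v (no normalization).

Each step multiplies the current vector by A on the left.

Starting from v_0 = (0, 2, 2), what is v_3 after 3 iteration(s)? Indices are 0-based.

v_3 = (84, 12, -8)

v_0 = (0, 2, 2).
v_1 = A·v_0 = (8, 2, 0).
v_2 = A·v_1 = (-4, 20, 20).
v_3 = A·v_2 = (84, 12, -8).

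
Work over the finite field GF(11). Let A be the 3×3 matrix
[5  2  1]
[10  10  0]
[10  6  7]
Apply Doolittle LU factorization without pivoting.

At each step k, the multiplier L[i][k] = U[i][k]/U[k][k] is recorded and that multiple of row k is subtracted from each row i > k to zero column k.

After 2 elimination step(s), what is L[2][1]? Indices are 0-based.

[col 0] pivot 5
  R1 -= 2*R0 → (0, 6, 9)  (L[1][0] := 2)
  R2 -= 2*R0 → (0, 2, 5)  (L[2][0] := 2)
[col 1] pivot 6
  R2 -= 4*R1 → (0, 0, 2)  (L[2][1] := 4)

L[2][1] = 4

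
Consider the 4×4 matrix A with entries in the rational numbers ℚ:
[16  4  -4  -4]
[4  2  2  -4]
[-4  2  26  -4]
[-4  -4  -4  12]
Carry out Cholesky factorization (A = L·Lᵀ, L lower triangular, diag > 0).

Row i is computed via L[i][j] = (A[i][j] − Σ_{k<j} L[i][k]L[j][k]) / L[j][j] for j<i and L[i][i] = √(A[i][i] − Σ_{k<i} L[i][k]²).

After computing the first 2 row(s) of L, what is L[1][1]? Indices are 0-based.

L[1][1] = 1

Step 1: L[0][0] = √(16) = 4.
  L[1][0] = (4) / L[0][0] = 1.
Step 2: L[1][1] = √(1) = 1.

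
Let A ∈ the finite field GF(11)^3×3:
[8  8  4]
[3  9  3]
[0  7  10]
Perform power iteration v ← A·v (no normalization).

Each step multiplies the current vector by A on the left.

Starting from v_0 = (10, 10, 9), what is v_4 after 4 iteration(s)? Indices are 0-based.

v_0 = (10, 10, 9).
v_1 = A·v_0 = (9, 4, 6).
v_2 = A·v_1 = (7, 4, 0).
v_3 = A·v_2 = (0, 2, 6).
v_4 = A·v_3 = (7, 3, 8).

v_4 = (7, 3, 8)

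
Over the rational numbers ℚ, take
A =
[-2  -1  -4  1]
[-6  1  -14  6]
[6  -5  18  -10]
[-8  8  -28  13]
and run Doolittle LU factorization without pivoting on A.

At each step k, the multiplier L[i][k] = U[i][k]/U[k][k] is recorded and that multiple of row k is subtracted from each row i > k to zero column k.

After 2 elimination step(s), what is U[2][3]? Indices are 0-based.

U[2][3] = -1

k=0: U[0][0]=-2
  eliminate (1,0): mult=3, new row 1: (0, 4, -2, 3); set L[1][0]=3
  eliminate (2,0): mult=-3, new row 2: (0, -8, 6, -7); set L[2][0]=-3
  eliminate (3,0): mult=4, new row 3: (0, 12, -12, 9); set L[3][0]=4
k=1: U[1][1]=4
  eliminate (2,1): mult=-2, new row 2: (0, 0, 2, -1); set L[2][1]=-2
  eliminate (3,1): mult=3, new row 3: (0, 0, -6, 0); set L[3][1]=3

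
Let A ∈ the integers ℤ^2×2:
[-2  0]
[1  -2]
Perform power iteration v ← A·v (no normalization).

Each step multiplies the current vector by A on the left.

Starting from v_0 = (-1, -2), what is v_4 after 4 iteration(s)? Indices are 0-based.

v_0 = (-1, -2).
v_1 = A·v_0 = (2, 3).
v_2 = A·v_1 = (-4, -4).
v_3 = A·v_2 = (8, 4).
v_4 = A·v_3 = (-16, 0).

v_4 = (-16, 0)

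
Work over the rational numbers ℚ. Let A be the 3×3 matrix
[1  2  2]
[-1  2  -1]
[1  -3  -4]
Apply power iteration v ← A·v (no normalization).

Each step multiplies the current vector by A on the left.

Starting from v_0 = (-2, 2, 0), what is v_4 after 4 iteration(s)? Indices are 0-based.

v_4 = (-130, 98, 480)

v_0 = (-2, 2, 0).
v_1 = A·v_0 = (2, 6, -8).
v_2 = A·v_1 = (-2, 18, 16).
v_3 = A·v_2 = (66, 22, -120).
v_4 = A·v_3 = (-130, 98, 480).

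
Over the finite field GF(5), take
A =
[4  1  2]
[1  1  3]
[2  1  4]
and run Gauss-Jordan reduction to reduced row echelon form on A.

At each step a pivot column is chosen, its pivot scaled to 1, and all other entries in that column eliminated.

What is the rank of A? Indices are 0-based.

rank = 3

step 1: normalize row 0 (÷4) = (1, 4, 3)
  row 1: subtract 1×row0 = (0, 2, 0)
  row 2: subtract 2×row0 = (0, 3, 3)
step 2: normalize row 1 (÷2) = (0, 1, 0)
  row 0: subtract 4×row1 = (1, 0, 3)
  row 2: subtract 3×row1 = (0, 0, 3)
step 3: normalize row 2 (÷3) = (0, 0, 1)
  row 0: subtract 3×row2 = (1, 0, 0)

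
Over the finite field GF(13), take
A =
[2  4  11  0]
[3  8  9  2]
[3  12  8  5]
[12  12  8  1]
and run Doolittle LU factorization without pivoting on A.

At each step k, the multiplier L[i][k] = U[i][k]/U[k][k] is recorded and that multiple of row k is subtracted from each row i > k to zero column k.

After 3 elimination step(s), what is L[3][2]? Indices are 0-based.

L[3][2] = 1

k=0: U[0][0]=2
  eliminate (1,0): mult=8, new row 1: (0, 2, 12, 2); set L[1][0]=8
  eliminate (2,0): mult=8, new row 2: (0, 6, 11, 5); set L[2][0]=8
  eliminate (3,0): mult=6, new row 3: (0, 1, 7, 1); set L[3][0]=6
k=1: U[1][1]=2
  eliminate (2,1): mult=3, new row 2: (0, 0, 1, 12); set L[2][1]=3
  eliminate (3,1): mult=7, new row 3: (0, 0, 1, 0); set L[3][1]=7
k=2: U[2][2]=1
  eliminate (3,2): mult=1, new row 3: (0, 0, 0, 1); set L[3][2]=1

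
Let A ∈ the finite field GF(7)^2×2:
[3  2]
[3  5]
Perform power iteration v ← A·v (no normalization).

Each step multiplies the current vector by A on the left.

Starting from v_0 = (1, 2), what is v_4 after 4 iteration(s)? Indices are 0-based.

v_0 = (1, 2).
v_1 = A·v_0 = (0, 6).
v_2 = A·v_1 = (5, 2).
v_3 = A·v_2 = (5, 4).
v_4 = A·v_3 = (2, 0).

v_4 = (2, 0)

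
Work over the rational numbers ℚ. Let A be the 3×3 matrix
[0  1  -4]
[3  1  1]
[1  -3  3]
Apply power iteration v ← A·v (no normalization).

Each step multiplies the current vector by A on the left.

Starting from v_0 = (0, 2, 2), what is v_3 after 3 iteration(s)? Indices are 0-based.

v_3 = (58, -20, -8)

v_0 = (0, 2, 2).
v_1 = A·v_0 = (-6, 4, 0).
v_2 = A·v_1 = (4, -14, -18).
v_3 = A·v_2 = (58, -20, -8).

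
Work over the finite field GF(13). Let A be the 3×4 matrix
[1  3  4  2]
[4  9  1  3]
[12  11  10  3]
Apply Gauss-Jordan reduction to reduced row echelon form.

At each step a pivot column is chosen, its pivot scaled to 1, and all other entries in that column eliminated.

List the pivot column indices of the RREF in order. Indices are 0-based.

pivot columns: 0, 1, 2

step 1: normalize row 0 (÷1) = (1, 3, 4, 2)
  row 1: subtract 4×row0 = (0, 10, 11, 8)
  row 2: subtract 12×row0 = (0, 1, 1, 5)
step 2: normalize row 1 (÷10) = (0, 1, 5, 6)
  row 0: subtract 3×row1 = (1, 0, 2, 10)
  row 2: subtract 1×row1 = (0, 0, 9, 12)
step 3: normalize row 2 (÷9) = (0, 0, 1, 10)
  row 0: subtract 2×row2 = (1, 0, 0, 3)
  row 1: subtract 5×row2 = (0, 1, 0, 8)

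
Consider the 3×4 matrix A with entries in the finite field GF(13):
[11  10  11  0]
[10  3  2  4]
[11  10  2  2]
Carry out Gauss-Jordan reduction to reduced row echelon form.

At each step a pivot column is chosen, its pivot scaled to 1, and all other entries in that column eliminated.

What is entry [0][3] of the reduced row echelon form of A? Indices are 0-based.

M[0][3] = 7

[1] R0 /= 11  ⇒  (1, 8, 1, 0)
     R1 -= 10·R0  ⇒  (0, 1, 5, 4)
     R2 -= 11·R0  ⇒  (0, 0, 4, 2)
[2] R1 /= 1  ⇒  (0, 1, 5, 4)
     R0 -= 8·R1  ⇒  (1, 0, 0, 7)
[3] R2 /= 4  ⇒  (0, 0, 1, 7)
     R1 -= 5·R2  ⇒  (0, 1, 0, 8)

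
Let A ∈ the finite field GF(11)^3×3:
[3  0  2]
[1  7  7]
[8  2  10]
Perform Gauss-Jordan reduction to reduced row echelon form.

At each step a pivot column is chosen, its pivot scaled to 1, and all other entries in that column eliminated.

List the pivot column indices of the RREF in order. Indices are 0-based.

pivot columns: 0, 1, 2

[1] R0 /= 3  ⇒  (1, 0, 8)
     R1 -= 1·R0  ⇒  (0, 7, 10)
     R2 -= 8·R0  ⇒  (0, 2, 1)
[2] R1 /= 7  ⇒  (0, 1, 3)
     R2 -= 2·R1  ⇒  (0, 0, 6)
[3] R2 /= 6  ⇒  (0, 0, 1)
     R0 -= 8·R2  ⇒  (1, 0, 0)
     R1 -= 3·R2  ⇒  (0, 1, 0)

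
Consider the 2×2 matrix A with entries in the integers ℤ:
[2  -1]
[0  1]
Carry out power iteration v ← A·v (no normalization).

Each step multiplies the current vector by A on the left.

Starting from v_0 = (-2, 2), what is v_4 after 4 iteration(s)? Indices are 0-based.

v_0 = (-2, 2).
v_1 = A·v_0 = (-6, 2).
v_2 = A·v_1 = (-14, 2).
v_3 = A·v_2 = (-30, 2).
v_4 = A·v_3 = (-62, 2).

v_4 = (-62, 2)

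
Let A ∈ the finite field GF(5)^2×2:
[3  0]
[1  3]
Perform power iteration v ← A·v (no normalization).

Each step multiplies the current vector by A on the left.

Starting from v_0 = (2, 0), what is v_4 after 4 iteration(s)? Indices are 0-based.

v_0 = (2, 0).
v_1 = A·v_0 = (1, 2).
v_2 = A·v_1 = (3, 2).
v_3 = A·v_2 = (4, 4).
v_4 = A·v_3 = (2, 1).

v_4 = (2, 1)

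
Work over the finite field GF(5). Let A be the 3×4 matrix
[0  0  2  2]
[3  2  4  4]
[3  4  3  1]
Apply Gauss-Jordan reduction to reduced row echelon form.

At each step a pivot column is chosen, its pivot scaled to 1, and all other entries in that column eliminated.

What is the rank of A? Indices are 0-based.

[1] R0 <-> R1
[1] R0 /= 3  ⇒  (1, 4, 3, 3)
     R2 -= 3·R0  ⇒  (0, 2, 4, 2)
[2] R1 <-> R2
[2] R1 /= 2  ⇒  (0, 1, 2, 1)
     R0 -= 4·R1  ⇒  (1, 0, 0, 4)
[3] R2 /= 2  ⇒  (0, 0, 1, 1)
     R1 -= 2·R2  ⇒  (0, 1, 0, 4)

rank = 3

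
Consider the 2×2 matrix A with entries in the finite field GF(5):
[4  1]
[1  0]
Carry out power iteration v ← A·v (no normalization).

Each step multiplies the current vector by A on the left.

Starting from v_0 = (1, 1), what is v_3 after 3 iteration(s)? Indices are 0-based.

v_3 = (4, 1)

v_0 = (1, 1).
v_1 = A·v_0 = (0, 1).
v_2 = A·v_1 = (1, 0).
v_3 = A·v_2 = (4, 1).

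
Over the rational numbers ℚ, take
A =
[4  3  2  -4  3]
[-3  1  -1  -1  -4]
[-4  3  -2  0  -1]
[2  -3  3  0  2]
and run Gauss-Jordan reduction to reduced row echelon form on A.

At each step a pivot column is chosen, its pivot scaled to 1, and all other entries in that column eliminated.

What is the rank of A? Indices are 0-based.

rank = 4

[1] R0 /= 4  ⇒  (1, 3/4, 1/2, -1, 3/4)
     R1 -= -3·R0  ⇒  (0, 13/4, 1/2, -4, -7/4)
     R2 -= -4·R0  ⇒  (0, 6, 0, -4, 2)
     R3 -= 2·R0  ⇒  (0, -9/2, 2, 2, 1/2)
[2] R1 /= 13/4  ⇒  (0, 1, 2/13, -16/13, -7/13)
     R0 -= 3/4·R1  ⇒  (1, 0, 5/13, -1/13, 15/13)
     R2 -= 6·R1  ⇒  (0, 0, -12/13, 44/13, 68/13)
     R3 -= -9/2·R1  ⇒  (0, 0, 35/13, -46/13, -25/13)
[3] R2 /= -12/13  ⇒  (0, 0, 1, -11/3, -17/3)
     R0 -= 5/13·R2  ⇒  (1, 0, 0, 4/3, 10/3)
     R1 -= 2/13·R2  ⇒  (0, 1, 0, -2/3, 1/3)
     R3 -= 35/13·R2  ⇒  (0, 0, 0, 19/3, 40/3)
[4] R3 /= 19/3  ⇒  (0, 0, 0, 1, 40/19)
     R0 -= 4/3·R3  ⇒  (1, 0, 0, 0, 10/19)
     R1 -= -2/3·R3  ⇒  (0, 1, 0, 0, 33/19)
     R2 -= -11/3·R3  ⇒  (0, 0, 1, 0, 39/19)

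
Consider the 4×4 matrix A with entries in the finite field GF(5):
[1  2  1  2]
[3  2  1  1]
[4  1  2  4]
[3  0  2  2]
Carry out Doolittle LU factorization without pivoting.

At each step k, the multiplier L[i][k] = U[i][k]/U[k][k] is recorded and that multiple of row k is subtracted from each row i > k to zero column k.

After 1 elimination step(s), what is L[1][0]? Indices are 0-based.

L[1][0] = 3

[col 0] pivot 1
  R1 -= 3*R0 → (0, 1, 3, 0)  (L[1][0] := 3)
  R2 -= 4*R0 → (0, 3, 3, 1)  (L[2][0] := 4)
  R3 -= 3*R0 → (0, 4, 4, 1)  (L[3][0] := 3)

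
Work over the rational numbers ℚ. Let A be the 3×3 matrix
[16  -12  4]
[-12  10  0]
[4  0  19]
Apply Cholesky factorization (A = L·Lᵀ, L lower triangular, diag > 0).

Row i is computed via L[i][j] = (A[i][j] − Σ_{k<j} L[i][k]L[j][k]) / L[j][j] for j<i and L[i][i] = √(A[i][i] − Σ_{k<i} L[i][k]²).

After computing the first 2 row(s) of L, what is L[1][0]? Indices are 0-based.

Step 1: L[0][0] = √(16) = 4.
  L[1][0] = (-12) / L[0][0] = -3.
Step 2: L[1][1] = √(1) = 1.

L[1][0] = -3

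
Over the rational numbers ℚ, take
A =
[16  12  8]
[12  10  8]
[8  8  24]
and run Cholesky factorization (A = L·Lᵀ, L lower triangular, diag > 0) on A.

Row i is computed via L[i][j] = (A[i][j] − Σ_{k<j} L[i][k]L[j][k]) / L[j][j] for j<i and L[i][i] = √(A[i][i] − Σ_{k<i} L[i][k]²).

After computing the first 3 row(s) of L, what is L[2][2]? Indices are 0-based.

L[2][2] = 4

Step 1: L[0][0] = √(16) = 4.
  L[1][0] = (12) / L[0][0] = 3.
Step 2: L[1][1] = √(1) = 1.
  L[2][0] = (8) / L[0][0] = 2.
  L[2][1] = (2) / L[1][1] = 2.
Step 3: L[2][2] = √(16) = 4.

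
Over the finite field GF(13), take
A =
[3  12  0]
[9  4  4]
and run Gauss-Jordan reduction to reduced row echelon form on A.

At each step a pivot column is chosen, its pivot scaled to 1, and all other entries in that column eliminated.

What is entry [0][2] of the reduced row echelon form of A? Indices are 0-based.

step 1: normalize row 0 (÷3) = (1, 4, 0)
  row 1: subtract 9×row0 = (0, 7, 4)
step 2: normalize row 1 (÷7) = (0, 1, 8)
  row 0: subtract 4×row1 = (1, 0, 7)

M[0][2] = 7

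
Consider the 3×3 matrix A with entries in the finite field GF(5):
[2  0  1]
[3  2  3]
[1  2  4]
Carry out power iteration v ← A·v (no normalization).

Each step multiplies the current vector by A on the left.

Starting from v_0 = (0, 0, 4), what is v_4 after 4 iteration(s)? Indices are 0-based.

v_4 = (0, 2, 2)

v_0 = (0, 0, 4).
v_1 = A·v_0 = (4, 2, 1).
v_2 = A·v_1 = (4, 4, 2).
v_3 = A·v_2 = (0, 1, 0).
v_4 = A·v_3 = (0, 2, 2).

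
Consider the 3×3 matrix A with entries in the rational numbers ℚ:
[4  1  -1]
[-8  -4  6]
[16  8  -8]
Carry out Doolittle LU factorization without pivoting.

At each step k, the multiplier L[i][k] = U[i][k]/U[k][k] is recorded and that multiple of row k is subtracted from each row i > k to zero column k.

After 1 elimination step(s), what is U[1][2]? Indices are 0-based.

U[1][2] = 4

k=0: U[0][0]=4
  eliminate (1,0): mult=-2, new row 1: (0, -2, 4); set L[1][0]=-2
  eliminate (2,0): mult=4, new row 2: (0, 4, -4); set L[2][0]=4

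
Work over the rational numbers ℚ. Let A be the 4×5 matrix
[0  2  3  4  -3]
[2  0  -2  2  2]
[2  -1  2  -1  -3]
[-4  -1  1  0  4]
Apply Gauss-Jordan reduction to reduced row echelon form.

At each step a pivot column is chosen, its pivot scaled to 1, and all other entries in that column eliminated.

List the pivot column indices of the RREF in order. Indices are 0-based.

pivot(0,0): swap R0↔R1
pivot(0,0)=2: scale R0 → (1, 0, -1, 1, 1)
  clear (2,0): R2 −= (2)R0 → (0, -1, 4, -3, -5)
  clear (3,0): R3 −= (-4)R0 → (0, -1, -3, 4, 8)
pivot(1,1)=2: scale R1 → (0, 1, 3/2, 2, -3/2)
  clear (2,1): R2 −= (-1)R1 → (0, 0, 11/2, -1, -13/2)
  clear (3,1): R3 −= (-1)R1 → (0, 0, -3/2, 6, 13/2)
pivot(2,2)=11/2: scale R2 → (0, 0, 1, -2/11, -13/11)
  clear (0,2): R0 −= (-1)R2 → (1, 0, 0, 9/11, -2/11)
  clear (1,2): R1 −= (3/2)R2 → (0, 1, 0, 25/11, 3/11)
  clear (3,2): R3 −= (-3/2)R2 → (0, 0, 0, 63/11, 52/11)
pivot(3,3)=63/11: scale R3 → (0, 0, 0, 1, 52/63)
  clear (0,3): R0 −= (9/11)R3 → (1, 0, 0, 0, -6/7)
  clear (1,3): R1 −= (25/11)R3 → (0, 1, 0, 0, -101/63)
  clear (2,3): R2 −= (-2/11)R3 → (0, 0, 1, 0, -65/63)

pivot columns: 0, 1, 2, 3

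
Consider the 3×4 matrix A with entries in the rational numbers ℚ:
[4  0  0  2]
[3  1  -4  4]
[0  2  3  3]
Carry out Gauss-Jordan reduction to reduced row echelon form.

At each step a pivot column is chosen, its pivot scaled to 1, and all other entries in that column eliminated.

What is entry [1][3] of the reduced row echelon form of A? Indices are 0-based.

M[1][3] = 39/22

pivot(0,0)=4: scale R0 → (1, 0, 0, 1/2)
  clear (1,0): R1 −= (3)R0 → (0, 1, -4, 5/2)
pivot(1,1)=1: scale R1 → (0, 1, -4, 5/2)
  clear (2,1): R2 −= (2)R1 → (0, 0, 11, -2)
pivot(2,2)=11: scale R2 → (0, 0, 1, -2/11)
  clear (1,2): R1 −= (-4)R2 → (0, 1, 0, 39/22)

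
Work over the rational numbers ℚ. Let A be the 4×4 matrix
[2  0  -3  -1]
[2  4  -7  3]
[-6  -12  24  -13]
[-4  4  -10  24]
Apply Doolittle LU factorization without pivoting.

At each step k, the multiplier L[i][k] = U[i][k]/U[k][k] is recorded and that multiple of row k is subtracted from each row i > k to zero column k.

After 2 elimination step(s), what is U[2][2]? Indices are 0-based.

U[2][2] = 3

k=0: U[0][0]=2
  eliminate (1,0): mult=1, new row 1: (0, 4, -4, 4); set L[1][0]=1
  eliminate (2,0): mult=-3, new row 2: (0, -12, 15, -16); set L[2][0]=-3
  eliminate (3,0): mult=-2, new row 3: (0, 4, -16, 22); set L[3][0]=-2
k=1: U[1][1]=4
  eliminate (2,1): mult=-3, new row 2: (0, 0, 3, -4); set L[2][1]=-3
  eliminate (3,1): mult=1, new row 3: (0, 0, -12, 18); set L[3][1]=1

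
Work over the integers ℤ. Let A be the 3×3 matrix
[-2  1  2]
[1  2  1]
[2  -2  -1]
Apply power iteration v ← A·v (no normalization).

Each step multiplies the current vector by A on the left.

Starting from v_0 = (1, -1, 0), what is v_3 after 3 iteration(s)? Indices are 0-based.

v_3 = (-43, 3, 36)

v_0 = (1, -1, 0).
v_1 = A·v_0 = (-3, -1, 4).
v_2 = A·v_1 = (13, -1, -8).
v_3 = A·v_2 = (-43, 3, 36).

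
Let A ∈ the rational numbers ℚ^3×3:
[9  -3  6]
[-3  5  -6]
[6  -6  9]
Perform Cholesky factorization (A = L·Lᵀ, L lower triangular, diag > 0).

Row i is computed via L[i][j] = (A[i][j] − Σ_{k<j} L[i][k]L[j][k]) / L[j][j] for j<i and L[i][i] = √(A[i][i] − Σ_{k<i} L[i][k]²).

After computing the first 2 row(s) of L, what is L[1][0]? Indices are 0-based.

Step 1: L[0][0] = √(9) = 3.
  L[1][0] = (-3) / L[0][0] = -1.
Step 2: L[1][1] = √(4) = 2.

L[1][0] = -1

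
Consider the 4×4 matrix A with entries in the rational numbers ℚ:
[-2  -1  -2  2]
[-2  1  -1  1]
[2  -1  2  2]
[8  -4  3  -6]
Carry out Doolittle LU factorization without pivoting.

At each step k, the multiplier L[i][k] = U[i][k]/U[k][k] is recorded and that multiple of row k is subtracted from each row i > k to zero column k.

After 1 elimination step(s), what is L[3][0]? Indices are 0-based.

L[3][0] = -4

k=0: U[0][0]=-2
  eliminate (1,0): mult=1, new row 1: (0, 2, 1, -1); set L[1][0]=1
  eliminate (2,0): mult=-1, new row 2: (0, -2, 0, 4); set L[2][0]=-1
  eliminate (3,0): mult=-4, new row 3: (0, -8, -5, 2); set L[3][0]=-4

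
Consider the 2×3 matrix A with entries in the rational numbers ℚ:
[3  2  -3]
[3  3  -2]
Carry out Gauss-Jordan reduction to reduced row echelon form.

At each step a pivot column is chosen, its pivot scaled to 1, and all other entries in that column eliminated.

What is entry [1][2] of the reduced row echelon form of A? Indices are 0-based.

step 1: normalize row 0 (÷3) = (1, 2/3, -1)
  row 1: subtract 3×row0 = (0, 1, 1)
step 2: normalize row 1 (÷1) = (0, 1, 1)
  row 0: subtract 2/3×row1 = (1, 0, -5/3)

M[1][2] = 1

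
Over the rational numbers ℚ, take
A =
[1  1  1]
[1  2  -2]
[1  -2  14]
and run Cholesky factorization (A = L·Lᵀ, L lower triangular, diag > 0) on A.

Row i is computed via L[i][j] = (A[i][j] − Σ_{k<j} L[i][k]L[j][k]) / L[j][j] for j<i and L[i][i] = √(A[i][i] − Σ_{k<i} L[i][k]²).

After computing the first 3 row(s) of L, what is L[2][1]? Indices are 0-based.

L[2][1] = -3

Step 1: L[0][0] = √(1) = 1.
  L[1][0] = (1) / L[0][0] = 1.
Step 2: L[1][1] = √(1) = 1.
  L[2][0] = (1) / L[0][0] = 1.
  L[2][1] = (-3) / L[1][1] = -3.
Step 3: L[2][2] = √(4) = 2.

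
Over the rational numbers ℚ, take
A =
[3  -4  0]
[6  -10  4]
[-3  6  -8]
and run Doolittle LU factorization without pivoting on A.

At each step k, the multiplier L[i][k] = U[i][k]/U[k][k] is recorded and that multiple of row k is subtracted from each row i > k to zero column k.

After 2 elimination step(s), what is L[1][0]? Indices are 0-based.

L[1][0] = 2

[col 0] pivot 3
  R1 -= 2*R0 → (0, -2, 4)  (L[1][0] := 2)
  R2 -= -1*R0 → (0, 2, -8)  (L[2][0] := -1)
[col 1] pivot -2
  R2 -= -1*R1 → (0, 0, -4)  (L[2][1] := -1)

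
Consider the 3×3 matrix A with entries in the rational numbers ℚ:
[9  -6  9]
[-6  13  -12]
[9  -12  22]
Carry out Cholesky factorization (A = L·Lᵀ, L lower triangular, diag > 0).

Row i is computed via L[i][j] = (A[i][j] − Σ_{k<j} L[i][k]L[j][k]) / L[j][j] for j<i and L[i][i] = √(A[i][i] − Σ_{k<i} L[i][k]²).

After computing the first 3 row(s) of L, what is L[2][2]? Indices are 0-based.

L[2][2] = 3

Step 1: L[0][0] = √(9) = 3.
  L[1][0] = (-6) / L[0][0] = -2.
Step 2: L[1][1] = √(9) = 3.
  L[2][0] = (9) / L[0][0] = 3.
  L[2][1] = (-6) / L[1][1] = -2.
Step 3: L[2][2] = √(9) = 3.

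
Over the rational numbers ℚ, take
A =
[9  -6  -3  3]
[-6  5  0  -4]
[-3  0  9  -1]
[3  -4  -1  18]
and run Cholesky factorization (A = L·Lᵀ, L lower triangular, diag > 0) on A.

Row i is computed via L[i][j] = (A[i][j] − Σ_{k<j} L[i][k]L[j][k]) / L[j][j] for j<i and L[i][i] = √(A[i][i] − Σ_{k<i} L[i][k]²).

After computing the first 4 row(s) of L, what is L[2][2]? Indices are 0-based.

Step 1: L[0][0] = √(9) = 3.
  L[1][0] = (-6) / L[0][0] = -2.
Step 2: L[1][1] = √(1) = 1.
  L[2][0] = (-3) / L[0][0] = -1.
  L[2][1] = (-2) / L[1][1] = -2.
Step 3: L[2][2] = √(4) = 2.
  L[3][0] = (3) / L[0][0] = 1.
  L[3][1] = (-2) / L[1][1] = -2.
  L[3][2] = (-4) / L[2][2] = -2.
Step 4: L[3][3] = √(9) = 3.

L[2][2] = 2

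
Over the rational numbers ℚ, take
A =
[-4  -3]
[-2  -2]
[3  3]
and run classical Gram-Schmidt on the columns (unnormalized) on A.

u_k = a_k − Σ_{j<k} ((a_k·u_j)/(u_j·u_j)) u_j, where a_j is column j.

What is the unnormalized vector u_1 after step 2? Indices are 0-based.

u_1 = (13/29, -8/29, 12/29)

Step 1: u_0 = a_0 = (-4, -2, 3).
Step 2: u_1 = a_1 − (25/29)·u_0 = (13/29, -8/29, 12/29).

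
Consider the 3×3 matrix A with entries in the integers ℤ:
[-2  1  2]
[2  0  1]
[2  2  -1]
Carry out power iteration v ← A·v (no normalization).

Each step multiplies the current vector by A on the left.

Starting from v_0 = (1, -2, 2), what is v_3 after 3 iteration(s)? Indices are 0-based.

v_0 = (1, -2, 2).
v_1 = A·v_0 = (0, 4, -4).
v_2 = A·v_1 = (-4, -4, 12).
v_3 = A·v_2 = (28, 4, -28).

v_3 = (28, 4, -28)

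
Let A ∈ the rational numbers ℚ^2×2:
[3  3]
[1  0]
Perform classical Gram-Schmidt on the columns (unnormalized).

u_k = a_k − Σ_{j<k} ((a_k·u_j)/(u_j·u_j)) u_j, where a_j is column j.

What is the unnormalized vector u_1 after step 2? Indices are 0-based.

u_1 = (3/10, -9/10)

Step 1: u_0 = a_0 = (3, 1).
Step 2: u_1 = a_1 − (9/10)·u_0 = (3/10, -9/10).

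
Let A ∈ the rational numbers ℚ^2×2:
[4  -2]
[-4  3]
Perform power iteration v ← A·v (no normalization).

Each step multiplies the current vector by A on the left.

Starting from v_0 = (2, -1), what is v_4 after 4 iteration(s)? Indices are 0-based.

v_4 = (2510, -2977)

v_0 = (2, -1).
v_1 = A·v_0 = (10, -11).
v_2 = A·v_1 = (62, -73).
v_3 = A·v_2 = (394, -467).
v_4 = A·v_3 = (2510, -2977).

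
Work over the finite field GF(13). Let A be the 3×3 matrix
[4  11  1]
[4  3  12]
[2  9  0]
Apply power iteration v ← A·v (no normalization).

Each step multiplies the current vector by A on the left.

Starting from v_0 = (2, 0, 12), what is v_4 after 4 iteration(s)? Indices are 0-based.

v_4 = (0, 12, 6)

v_0 = (2, 0, 12).
v_1 = A·v_0 = (7, 9, 4).
v_2 = A·v_1 = (1, 12, 4).
v_3 = A·v_2 = (10, 10, 6).
v_4 = A·v_3 = (0, 12, 6).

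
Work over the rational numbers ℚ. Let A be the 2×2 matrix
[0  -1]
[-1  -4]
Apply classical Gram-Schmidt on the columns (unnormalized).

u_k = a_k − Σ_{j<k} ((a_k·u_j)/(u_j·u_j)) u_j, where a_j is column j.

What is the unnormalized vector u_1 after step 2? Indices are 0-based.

Step 1: u_0 = a_0 = (0, -1).
Step 2: u_1 = a_1 − (4)·u_0 = (-1, 0).

u_1 = (-1, 0)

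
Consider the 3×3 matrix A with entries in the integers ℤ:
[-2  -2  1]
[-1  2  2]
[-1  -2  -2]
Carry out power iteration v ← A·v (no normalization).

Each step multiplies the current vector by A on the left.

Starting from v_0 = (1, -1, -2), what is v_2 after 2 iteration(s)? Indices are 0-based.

v_2 = (23, -2, 6)

v_0 = (1, -1, -2).
v_1 = A·v_0 = (-2, -7, 5).
v_2 = A·v_1 = (23, -2, 6).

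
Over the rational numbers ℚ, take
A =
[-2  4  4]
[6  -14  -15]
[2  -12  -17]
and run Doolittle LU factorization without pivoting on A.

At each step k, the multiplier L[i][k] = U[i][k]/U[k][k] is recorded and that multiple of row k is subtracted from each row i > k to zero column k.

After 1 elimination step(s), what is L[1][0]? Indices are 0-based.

Step 1: pivot at (0,0) is -2.
  row1 ← row1 − (-3)·row0  ⇒  L[1][0]=-3, U row1=(0, -2, -3)
  row2 ← row2 − (-1)·row0  ⇒  L[2][0]=-1, U row2=(0, -8, -13)

L[1][0] = -3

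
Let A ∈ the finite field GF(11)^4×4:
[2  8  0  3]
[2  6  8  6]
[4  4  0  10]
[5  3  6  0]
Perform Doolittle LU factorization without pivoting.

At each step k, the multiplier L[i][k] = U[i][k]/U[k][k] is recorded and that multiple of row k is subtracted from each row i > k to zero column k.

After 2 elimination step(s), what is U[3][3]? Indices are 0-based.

Step 1: pivot at (0,0) is 2.
  row1 ← row1 − (1)·row0  ⇒  L[1][0]=1, U row1=(0, 9, 8, 3)
  row2 ← row2 − (2)·row0  ⇒  L[2][0]=2, U row2=(0, 10, 0, 4)
  row3 ← row3 − (8)·row0  ⇒  L[3][0]=8, U row3=(0, 5, 6, 9)
Step 2: pivot at (1,1) is 9.
  row2 ← row2 − (6)·row1  ⇒  L[2][1]=6, U row2=(0, 0, 7, 8)
  row3 ← row3 − (3)·row1  ⇒  L[3][1]=3, U row3=(0, 0, 4, 0)

U[3][3] = 0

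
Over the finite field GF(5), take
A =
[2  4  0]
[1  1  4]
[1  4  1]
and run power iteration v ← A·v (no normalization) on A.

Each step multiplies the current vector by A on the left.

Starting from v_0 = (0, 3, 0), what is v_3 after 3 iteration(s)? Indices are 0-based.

v_3 = (4, 3, 4)

v_0 = (0, 3, 0).
v_1 = A·v_0 = (2, 3, 2).
v_2 = A·v_1 = (1, 3, 1).
v_3 = A·v_2 = (4, 3, 4).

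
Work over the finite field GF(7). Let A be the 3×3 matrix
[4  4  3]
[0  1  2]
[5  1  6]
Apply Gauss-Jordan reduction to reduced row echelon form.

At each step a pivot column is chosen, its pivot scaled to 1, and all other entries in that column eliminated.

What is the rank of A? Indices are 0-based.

rank = 3

step 1: normalize row 0 (÷4) = (1, 1, 6)
  row 2: subtract 5×row0 = (0, 3, 4)
step 2: normalize row 1 (÷1) = (0, 1, 2)
  row 0: subtract 1×row1 = (1, 0, 4)
  row 2: subtract 3×row1 = (0, 0, 5)
step 3: normalize row 2 (÷5) = (0, 0, 1)
  row 0: subtract 4×row2 = (1, 0, 0)
  row 1: subtract 2×row2 = (0, 1, 0)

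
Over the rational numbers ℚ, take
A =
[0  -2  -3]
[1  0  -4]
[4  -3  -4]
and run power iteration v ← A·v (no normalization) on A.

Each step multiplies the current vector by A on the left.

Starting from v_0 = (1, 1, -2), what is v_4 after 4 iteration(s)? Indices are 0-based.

v_4 = (-598, -211, -25)

v_0 = (1, 1, -2).
v_1 = A·v_0 = (4, 9, 9).
v_2 = A·v_1 = (-45, -32, -47).
v_3 = A·v_2 = (205, 143, 104).
v_4 = A·v_3 = (-598, -211, -25).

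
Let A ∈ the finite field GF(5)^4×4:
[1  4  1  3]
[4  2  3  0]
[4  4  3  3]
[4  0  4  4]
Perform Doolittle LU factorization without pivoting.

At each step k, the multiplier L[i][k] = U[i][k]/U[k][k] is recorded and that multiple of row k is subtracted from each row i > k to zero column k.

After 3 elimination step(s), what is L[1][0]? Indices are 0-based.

L[1][0] = 4

Step 1: pivot at (0,0) is 1.
  row1 ← row1 − (4)·row0  ⇒  L[1][0]=4, U row1=(0, 1, 4, 3)
  row2 ← row2 − (4)·row0  ⇒  L[2][0]=4, U row2=(0, 3, 4, 1)
  row3 ← row3 − (4)·row0  ⇒  L[3][0]=4, U row3=(0, 4, 0, 2)
Step 2: pivot at (1,1) is 1.
  row2 ← row2 − (3)·row1  ⇒  L[2][1]=3, U row2=(0, 0, 2, 2)
  row3 ← row3 − (4)·row1  ⇒  L[3][1]=4, U row3=(0, 0, 4, 0)
Step 3: pivot at (2,2) is 2.
  row3 ← row3 − (2)·row2  ⇒  L[3][2]=2, U row3=(0, 0, 0, 1)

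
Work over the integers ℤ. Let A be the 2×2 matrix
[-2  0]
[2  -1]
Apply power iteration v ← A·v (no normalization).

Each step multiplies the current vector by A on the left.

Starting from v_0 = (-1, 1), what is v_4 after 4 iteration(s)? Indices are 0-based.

v_4 = (-16, 31)

v_0 = (-1, 1).
v_1 = A·v_0 = (2, -3).
v_2 = A·v_1 = (-4, 7).
v_3 = A·v_2 = (8, -15).
v_4 = A·v_3 = (-16, 31).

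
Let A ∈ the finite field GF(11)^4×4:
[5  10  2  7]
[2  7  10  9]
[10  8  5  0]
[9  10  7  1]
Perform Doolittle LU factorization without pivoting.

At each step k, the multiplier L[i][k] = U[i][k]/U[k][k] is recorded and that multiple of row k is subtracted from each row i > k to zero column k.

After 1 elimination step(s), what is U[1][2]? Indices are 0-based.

U[1][2] = 7

[col 0] pivot 5
  R1 -= 7*R0 → (0, 3, 7, 4)  (L[1][0] := 7)
  R2 -= 2*R0 → (0, 10, 1, 8)  (L[2][0] := 2)
  R3 -= 4*R0 → (0, 3, 10, 6)  (L[3][0] := 4)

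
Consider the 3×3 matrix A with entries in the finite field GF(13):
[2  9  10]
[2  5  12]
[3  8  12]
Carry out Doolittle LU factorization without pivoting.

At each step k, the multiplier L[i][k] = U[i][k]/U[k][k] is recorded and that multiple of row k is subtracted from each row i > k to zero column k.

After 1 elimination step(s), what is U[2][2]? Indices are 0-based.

[col 0] pivot 2
  R1 -= 1*R0 → (0, 9, 2)  (L[1][0] := 1)
  R2 -= 8*R0 → (0, 1, 10)  (L[2][0] := 8)

U[2][2] = 10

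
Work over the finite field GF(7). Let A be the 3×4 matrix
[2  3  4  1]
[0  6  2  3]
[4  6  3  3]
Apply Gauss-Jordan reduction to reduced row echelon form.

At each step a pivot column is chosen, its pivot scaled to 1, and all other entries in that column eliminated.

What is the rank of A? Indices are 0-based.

[1] R0 /= 2  ⇒  (1, 5, 2, 4)
     R2 -= 4·R0  ⇒  (0, 0, 2, 1)
[2] R1 /= 6  ⇒  (0, 1, 5, 4)
     R0 -= 5·R1  ⇒  (1, 0, 5, 5)
[3] R2 /= 2  ⇒  (0, 0, 1, 4)
     R0 -= 5·R2  ⇒  (1, 0, 0, 6)
     R1 -= 5·R2  ⇒  (0, 1, 0, 5)

rank = 3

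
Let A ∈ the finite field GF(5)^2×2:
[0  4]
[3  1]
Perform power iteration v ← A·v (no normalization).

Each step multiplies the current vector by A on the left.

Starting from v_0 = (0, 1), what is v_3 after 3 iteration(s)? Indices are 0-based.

v_0 = (0, 1).
v_1 = A·v_0 = (4, 1).
v_2 = A·v_1 = (4, 3).
v_3 = A·v_2 = (2, 0).

v_3 = (2, 0)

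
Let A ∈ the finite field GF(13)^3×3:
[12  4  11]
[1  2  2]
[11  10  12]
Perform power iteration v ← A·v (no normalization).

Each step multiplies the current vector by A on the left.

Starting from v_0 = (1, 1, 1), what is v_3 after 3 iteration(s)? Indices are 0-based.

v_0 = (1, 1, 1).
v_1 = A·v_0 = (1, 5, 7).
v_2 = A·v_1 = (5, 12, 2).
v_3 = A·v_2 = (0, 7, 4).

v_3 = (0, 7, 4)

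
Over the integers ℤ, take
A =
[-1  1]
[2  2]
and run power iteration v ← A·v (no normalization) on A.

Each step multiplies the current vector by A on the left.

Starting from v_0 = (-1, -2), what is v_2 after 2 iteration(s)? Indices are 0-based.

v_2 = (-5, -14)

v_0 = (-1, -2).
v_1 = A·v_0 = (-1, -6).
v_2 = A·v_1 = (-5, -14).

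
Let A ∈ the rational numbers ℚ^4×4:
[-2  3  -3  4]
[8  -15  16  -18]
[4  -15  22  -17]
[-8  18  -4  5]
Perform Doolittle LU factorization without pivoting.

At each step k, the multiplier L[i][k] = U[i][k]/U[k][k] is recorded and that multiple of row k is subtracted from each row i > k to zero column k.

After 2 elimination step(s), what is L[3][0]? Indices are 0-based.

[col 0] pivot -2
  R1 -= -4*R0 → (0, -3, 4, -2)  (L[1][0] := -4)
  R2 -= -2*R0 → (0, -9, 16, -9)  (L[2][0] := -2)
  R3 -= 4*R0 → (0, 6, 8, -11)  (L[3][0] := 4)
[col 1] pivot -3
  R2 -= 3*R1 → (0, 0, 4, -3)  (L[2][1] := 3)
  R3 -= -2*R1 → (0, 0, 16, -15)  (L[3][1] := -2)

L[3][0] = 4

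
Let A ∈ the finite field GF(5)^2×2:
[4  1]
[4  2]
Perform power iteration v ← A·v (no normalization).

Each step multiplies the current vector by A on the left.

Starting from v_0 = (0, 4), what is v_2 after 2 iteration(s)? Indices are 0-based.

v_2 = (4, 2)

v_0 = (0, 4).
v_1 = A·v_0 = (4, 3).
v_2 = A·v_1 = (4, 2).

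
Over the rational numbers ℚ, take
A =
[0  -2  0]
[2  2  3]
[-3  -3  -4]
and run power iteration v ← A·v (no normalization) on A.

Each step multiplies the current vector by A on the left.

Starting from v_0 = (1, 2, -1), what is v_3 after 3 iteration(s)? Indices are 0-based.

v_0 = (1, 2, -1).
v_1 = A·v_0 = (-4, 3, -5).
v_2 = A·v_1 = (-6, -17, 23).
v_3 = A·v_2 = (34, 23, -23).

v_3 = (34, 23, -23)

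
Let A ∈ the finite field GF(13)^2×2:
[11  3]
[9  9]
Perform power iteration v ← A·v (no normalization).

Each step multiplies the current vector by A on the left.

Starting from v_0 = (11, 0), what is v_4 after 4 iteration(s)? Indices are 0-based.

v_4 = (8, 10)

v_0 = (11, 0).
v_1 = A·v_0 = (4, 8).
v_2 = A·v_1 = (3, 4).
v_3 = A·v_2 = (6, 11).
v_4 = A·v_3 = (8, 10).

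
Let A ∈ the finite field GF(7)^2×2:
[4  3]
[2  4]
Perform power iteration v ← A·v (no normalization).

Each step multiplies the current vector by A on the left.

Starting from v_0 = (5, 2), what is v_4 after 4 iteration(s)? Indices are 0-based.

v_0 = (5, 2).
v_1 = A·v_0 = (5, 4).
v_2 = A·v_1 = (4, 5).
v_3 = A·v_2 = (3, 0).
v_4 = A·v_3 = (5, 6).

v_4 = (5, 6)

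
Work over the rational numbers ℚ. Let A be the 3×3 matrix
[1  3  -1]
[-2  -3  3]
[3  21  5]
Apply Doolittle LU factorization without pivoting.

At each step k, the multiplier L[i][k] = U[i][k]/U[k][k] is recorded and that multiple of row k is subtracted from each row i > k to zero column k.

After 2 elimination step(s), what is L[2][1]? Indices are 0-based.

[col 0] pivot 1
  R1 -= -2*R0 → (0, 3, 1)  (L[1][0] := -2)
  R2 -= 3*R0 → (0, 12, 8)  (L[2][0] := 3)
[col 1] pivot 3
  R2 -= 4*R1 → (0, 0, 4)  (L[2][1] := 4)

L[2][1] = 4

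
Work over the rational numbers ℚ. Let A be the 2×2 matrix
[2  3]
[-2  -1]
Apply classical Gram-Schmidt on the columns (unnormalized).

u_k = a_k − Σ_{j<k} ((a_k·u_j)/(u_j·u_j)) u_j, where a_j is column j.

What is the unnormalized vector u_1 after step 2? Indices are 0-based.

u_1 = (1, 1)

Step 1: u_0 = a_0 = (2, -2).
Step 2: u_1 = a_1 − (1)·u_0 = (1, 1).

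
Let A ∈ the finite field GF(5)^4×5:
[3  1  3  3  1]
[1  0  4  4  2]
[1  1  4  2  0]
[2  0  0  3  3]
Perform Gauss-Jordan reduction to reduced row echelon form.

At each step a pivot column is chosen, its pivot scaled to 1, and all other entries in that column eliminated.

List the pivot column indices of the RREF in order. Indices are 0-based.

pivot(0,0)=3: scale R0 → (1, 2, 1, 1, 2)
  clear (1,0): R1 −= (1)R0 → (0, 3, 3, 3, 0)
  clear (2,0): R2 −= (1)R0 → (0, 4, 3, 1, 3)
  clear (3,0): R3 −= (2)R0 → (0, 1, 3, 1, 4)
pivot(1,1)=3: scale R1 → (0, 1, 1, 1, 0)
  clear (0,1): R0 −= (2)R1 → (1, 0, 4, 4, 2)
  clear (2,1): R2 −= (4)R1 → (0, 0, 4, 2, 3)
  clear (3,1): R3 −= (1)R1 → (0, 0, 2, 0, 4)
pivot(2,2)=4: scale R2 → (0, 0, 1, 3, 2)
  clear (0,2): R0 −= (4)R2 → (1, 0, 0, 2, 4)
  clear (1,2): R1 −= (1)R2 → (0, 1, 0, 3, 3)
  clear (3,2): R3 −= (2)R2 → (0, 0, 0, 4, 0)
pivot(3,3)=4: scale R3 → (0, 0, 0, 1, 0)
  clear (0,3): R0 −= (2)R3 → (1, 0, 0, 0, 4)
  clear (1,3): R1 −= (3)R3 → (0, 1, 0, 0, 3)
  clear (2,3): R2 −= (3)R3 → (0, 0, 1, 0, 2)

pivot columns: 0, 1, 2, 3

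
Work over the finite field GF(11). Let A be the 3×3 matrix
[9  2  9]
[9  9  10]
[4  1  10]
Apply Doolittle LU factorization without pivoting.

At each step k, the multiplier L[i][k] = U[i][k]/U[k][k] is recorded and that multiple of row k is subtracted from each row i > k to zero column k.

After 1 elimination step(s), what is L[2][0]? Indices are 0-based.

Step 1: pivot at (0,0) is 9.
  row1 ← row1 − (1)·row0  ⇒  L[1][0]=1, U row1=(0, 7, 1)
  row2 ← row2 − (9)·row0  ⇒  L[2][0]=9, U row2=(0, 5, 6)

L[2][0] = 9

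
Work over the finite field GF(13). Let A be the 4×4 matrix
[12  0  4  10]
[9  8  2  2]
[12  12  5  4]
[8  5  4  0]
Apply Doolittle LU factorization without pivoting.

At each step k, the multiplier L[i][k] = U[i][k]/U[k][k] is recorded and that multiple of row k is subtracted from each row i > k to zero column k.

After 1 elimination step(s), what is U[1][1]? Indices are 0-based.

[col 0] pivot 12
  R1 -= 4*R0 → (0, 8, 12, 1)  (L[1][0] := 4)
  R2 -= 1*R0 → (0, 12, 1, 7)  (L[2][0] := 1)
  R3 -= 5*R0 → (0, 5, 10, 2)  (L[3][0] := 5)

U[1][1] = 8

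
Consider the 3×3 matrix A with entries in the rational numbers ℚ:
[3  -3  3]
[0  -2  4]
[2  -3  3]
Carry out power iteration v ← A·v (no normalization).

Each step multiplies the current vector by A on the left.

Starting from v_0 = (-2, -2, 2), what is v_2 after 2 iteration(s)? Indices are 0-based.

v_2 = (6, 8, 0)

v_0 = (-2, -2, 2).
v_1 = A·v_0 = (6, 12, 8).
v_2 = A·v_1 = (6, 8, 0).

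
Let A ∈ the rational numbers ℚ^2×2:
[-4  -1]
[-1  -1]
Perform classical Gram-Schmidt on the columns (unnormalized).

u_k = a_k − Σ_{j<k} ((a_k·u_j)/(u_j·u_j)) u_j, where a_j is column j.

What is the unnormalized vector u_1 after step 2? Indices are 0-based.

Step 1: u_0 = a_0 = (-4, -1).
Step 2: u_1 = a_1 − (5/17)·u_0 = (3/17, -12/17).

u_1 = (3/17, -12/17)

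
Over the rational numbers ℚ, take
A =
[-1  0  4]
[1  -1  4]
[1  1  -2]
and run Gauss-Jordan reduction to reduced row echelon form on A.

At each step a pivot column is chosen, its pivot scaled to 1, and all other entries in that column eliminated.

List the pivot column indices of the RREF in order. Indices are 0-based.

[1] R0 /= -1  ⇒  (1, 0, -4)
     R1 -= 1·R0  ⇒  (0, -1, 8)
     R2 -= 1·R0  ⇒  (0, 1, 2)
[2] R1 /= -1  ⇒  (0, 1, -8)
     R2 -= 1·R1  ⇒  (0, 0, 10)
[3] R2 /= 10  ⇒  (0, 0, 1)
     R0 -= -4·R2  ⇒  (1, 0, 0)
     R1 -= -8·R2  ⇒  (0, 1, 0)

pivot columns: 0, 1, 2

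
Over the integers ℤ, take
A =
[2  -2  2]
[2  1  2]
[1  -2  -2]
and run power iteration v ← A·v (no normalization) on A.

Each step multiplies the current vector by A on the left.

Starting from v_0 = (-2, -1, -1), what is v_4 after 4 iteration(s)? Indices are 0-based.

v_4 = (106, 169, -28)

v_0 = (-2, -1, -1).
v_1 = A·v_0 = (-4, -7, 2).
v_2 = A·v_1 = (10, -11, 6).
v_3 = A·v_2 = (54, 21, 20).
v_4 = A·v_3 = (106, 169, -28).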